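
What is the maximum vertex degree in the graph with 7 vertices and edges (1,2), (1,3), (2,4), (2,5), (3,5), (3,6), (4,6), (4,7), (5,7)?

Step 1: Count edges incident to each vertex:
  deg(1) = 2 (neighbors: 2, 3)
  deg(2) = 3 (neighbors: 1, 4, 5)
  deg(3) = 3 (neighbors: 1, 5, 6)
  deg(4) = 3 (neighbors: 2, 6, 7)
  deg(5) = 3 (neighbors: 2, 3, 7)
  deg(6) = 2 (neighbors: 3, 4)
  deg(7) = 2 (neighbors: 4, 5)

Step 2: Find maximum:
  max(2, 3, 3, 3, 3, 2, 2) = 3 (vertex 2)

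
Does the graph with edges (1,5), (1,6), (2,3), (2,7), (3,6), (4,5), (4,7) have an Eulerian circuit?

Step 1: Find the degree of each vertex:
  deg(1) = 2
  deg(2) = 2
  deg(3) = 2
  deg(4) = 2
  deg(5) = 2
  deg(6) = 2
  deg(7) = 2

Step 2: Count vertices with odd degree:
  All vertices have even degree (0 odd-degree vertices)

Step 3: Apply Euler's theorem:
  - Eulerian circuit exists iff graph is connected and all vertices have even degree
  - Eulerian path exists iff graph is connected and has 0 or 2 odd-degree vertices

Graph is connected with 0 odd-degree vertices.
Both Eulerian circuit and Eulerian path exist.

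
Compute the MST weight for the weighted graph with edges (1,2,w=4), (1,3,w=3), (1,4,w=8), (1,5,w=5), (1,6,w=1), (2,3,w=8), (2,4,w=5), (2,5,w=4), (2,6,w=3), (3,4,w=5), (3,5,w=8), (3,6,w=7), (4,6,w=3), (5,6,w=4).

Apply Kruskal's algorithm (sort edges by weight, add if no cycle):

Sorted edges by weight:
  (1,6) w=1
  (1,3) w=3
  (2,6) w=3
  (4,6) w=3
  (1,2) w=4
  (2,5) w=4
  (5,6) w=4
  (1,5) w=5
  (2,4) w=5
  (3,4) w=5
  (3,6) w=7
  (1,4) w=8
  (2,3) w=8
  (3,5) w=8

Add edge (1,6) w=1 -- no cycle. Running total: 1
Add edge (1,3) w=3 -- no cycle. Running total: 4
Add edge (2,6) w=3 -- no cycle. Running total: 7
Add edge (4,6) w=3 -- no cycle. Running total: 10
Skip edge (1,2) w=4 -- would create cycle
Add edge (2,5) w=4 -- no cycle. Running total: 14

MST edges: (1,6,w=1), (1,3,w=3), (2,6,w=3), (4,6,w=3), (2,5,w=4)
Total MST weight: 1 + 3 + 3 + 3 + 4 = 14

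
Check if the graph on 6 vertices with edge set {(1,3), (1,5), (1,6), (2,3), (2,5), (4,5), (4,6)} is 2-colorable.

Step 1: Attempt 2-coloring using BFS:
  Start at vertex 1, assign color 0
  Color vertex 3 with color 1 (neighbor of 1)
  Color vertex 5 with color 1 (neighbor of 1)
  Color vertex 6 with color 1 (neighbor of 1)
  Color vertex 2 with color 0 (neighbor of 3)
  Color vertex 4 with color 0 (neighbor of 5)

Step 2: 2-coloring succeeded. No conflicts found.
  Set A (color 0): {1, 2, 4}
  Set B (color 1): {3, 5, 6}

The graph is bipartite with partition {1, 2, 4}, {3, 5, 6}.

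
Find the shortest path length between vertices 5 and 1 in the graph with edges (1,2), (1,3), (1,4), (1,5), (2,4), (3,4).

Step 1: Build adjacency list:
  1: 2, 3, 4, 5
  2: 1, 4
  3: 1, 4
  4: 1, 2, 3
  5: 1

Step 2: BFS from vertex 5 to find shortest path to 1:
  vertex 1 reached at distance 1

Step 3: Shortest path: 5 -> 1
Path length: 1 edge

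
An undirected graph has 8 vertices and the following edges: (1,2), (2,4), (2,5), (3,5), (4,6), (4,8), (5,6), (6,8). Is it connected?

Step 1: Build adjacency list from edges:
  1: 2
  2: 1, 4, 5
  3: 5
  4: 2, 6, 8
  5: 2, 3, 6
  6: 4, 5, 8
  7: (none)
  8: 4, 6

Step 2: Run BFS/DFS from vertex 1:
  Visited: {1, 2, 4, 5, 6, 8, 3}
  Reached 7 of 8 vertices

Step 3: Only 7 of 8 vertices reached. Graph is disconnected.
Connected components: {1, 2, 3, 4, 5, 6, 8}, {7}
Answer: No, the graph is not connected (2 components).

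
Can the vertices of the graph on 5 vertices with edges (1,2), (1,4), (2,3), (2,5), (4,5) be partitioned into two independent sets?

Step 1: Attempt 2-coloring using BFS:
  Start at vertex 1, assign color 0
  Color vertex 2 with color 1 (neighbor of 1)
  Color vertex 4 with color 1 (neighbor of 1)
  Color vertex 3 with color 0 (neighbor of 2)
  Color vertex 5 with color 0 (neighbor of 2)

Step 2: 2-coloring succeeded. No conflicts found.
  Set A (color 0): {1, 3, 5}
  Set B (color 1): {2, 4}

The graph is bipartite with partition {1, 3, 5}, {2, 4}.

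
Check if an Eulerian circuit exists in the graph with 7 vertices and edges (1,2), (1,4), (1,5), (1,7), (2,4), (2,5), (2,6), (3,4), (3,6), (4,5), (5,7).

Step 1: Find the degree of each vertex:
  deg(1) = 4
  deg(2) = 4
  deg(3) = 2
  deg(4) = 4
  deg(5) = 4
  deg(6) = 2
  deg(7) = 2

Step 2: Count vertices with odd degree:
  All vertices have even degree (0 odd-degree vertices)

Step 3: Apply Euler's theorem:
  - Eulerian circuit exists iff graph is connected and all vertices have even degree
  - Eulerian path exists iff graph is connected and has 0 or 2 odd-degree vertices

Graph is connected with 0 odd-degree vertices.
Both Eulerian circuit and Eulerian path exist.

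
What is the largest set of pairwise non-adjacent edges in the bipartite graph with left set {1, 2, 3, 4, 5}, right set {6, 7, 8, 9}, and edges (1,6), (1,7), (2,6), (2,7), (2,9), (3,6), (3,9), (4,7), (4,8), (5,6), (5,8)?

Step 1: List the neighbors of each left vertex:
  1: 6, 7
  2: 6, 7, 9
  3: 6, 9
  4: 7, 8
  5: 6, 8

Step 2: Greedily match left vertices, then look for augmenting paths:
  Match 1 -- 6
  Match 2 -- 7
  Match 3 -- 9
  Match 4 -- 8
  No augmenting path remains.

Step 3: Verify this is maximum:
  Matching size 4 = min(|L|, |R|) = min(5, 4), which is an upper bound, so this matching is maximum.

Maximum matching: {(1,6), (2,7), (3,9), (4,8)}
Size: 4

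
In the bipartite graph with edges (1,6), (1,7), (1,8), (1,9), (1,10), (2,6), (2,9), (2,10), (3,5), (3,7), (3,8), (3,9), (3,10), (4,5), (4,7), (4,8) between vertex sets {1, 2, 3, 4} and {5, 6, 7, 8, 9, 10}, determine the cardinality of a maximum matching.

Step 1: List the neighbors of each left vertex:
  1: 6, 7, 8, 9, 10
  2: 6, 9, 10
  3: 5, 7, 8, 9, 10
  4: 5, 7, 8

Step 2: Greedily match left vertices, then look for augmenting paths:
  Match 1 -- 6
  Match 2 -- 9
  Match 3 -- 5
  Match 4 -- 7
  No augmenting path remains.

Step 3: Verify this is maximum:
  Matching size 4 = min(|L|, |R|) = min(4, 6), which is an upper bound, so this matching is maximum.

Maximum matching: {(1,6), (2,9), (3,5), (4,7)}
Size: 4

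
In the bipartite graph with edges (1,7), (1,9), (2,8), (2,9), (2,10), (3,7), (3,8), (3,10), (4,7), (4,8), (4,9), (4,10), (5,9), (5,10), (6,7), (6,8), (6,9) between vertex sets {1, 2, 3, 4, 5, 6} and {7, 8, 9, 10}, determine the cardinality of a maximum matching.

Step 1: List the neighbors of each left vertex:
  1: 7, 9
  2: 8, 9, 10
  3: 7, 8, 10
  4: 7, 8, 9, 10
  5: 9, 10
  6: 7, 8, 9

Step 2: Greedily match left vertices, then look for augmenting paths:
  Match 1 -- 7
  Match 2 -- 8
  Match 3 -- 10
  Match 4 -- 9
  No augmenting path remains.

Step 3: Verify this is maximum:
  Matching size 4 = min(|L|, |R|) = min(6, 4), which is an upper bound, so this matching is maximum.

Maximum matching: {(1,7), (2,8), (3,10), (4,9)}
Size: 4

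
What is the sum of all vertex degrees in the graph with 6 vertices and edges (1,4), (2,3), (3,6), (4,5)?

Step 1: Count edges incident to each vertex:
  deg(1) = 1 (neighbors: 4)
  deg(2) = 1 (neighbors: 3)
  deg(3) = 2 (neighbors: 2, 6)
  deg(4) = 2 (neighbors: 1, 5)
  deg(5) = 1 (neighbors: 4)
  deg(6) = 1 (neighbors: 3)

Step 2: Sum all degrees:
  1 + 1 + 2 + 2 + 1 + 1 = 8

Verification: sum of degrees = 2 * |E| = 2 * 4 = 8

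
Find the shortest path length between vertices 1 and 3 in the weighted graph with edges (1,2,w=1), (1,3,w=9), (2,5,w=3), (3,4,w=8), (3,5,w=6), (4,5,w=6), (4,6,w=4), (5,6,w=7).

Step 1: Build adjacency list with weights:
  1: 2(w=1), 3(w=9)
  2: 1(w=1), 5(w=3)
  3: 1(w=9), 4(w=8), 5(w=6)
  4: 3(w=8), 5(w=6), 6(w=4)
  5: 2(w=3), 3(w=6), 4(w=6), 6(w=7)
  6: 4(w=4), 5(w=7)

Step 2: Apply Dijkstra's algorithm from vertex 1:
  Visit vertex 1 (distance=0)
    Update dist[2] = 1
    Update dist[3] = 9
  Visit vertex 2 (distance=1)
    Update dist[5] = 4
  Visit vertex 5 (distance=4)
    Update dist[4] = 10
    Update dist[6] = 11
  Visit vertex 3 (distance=9)

Step 3: Shortest path: 1 -> 3
Total weight: 9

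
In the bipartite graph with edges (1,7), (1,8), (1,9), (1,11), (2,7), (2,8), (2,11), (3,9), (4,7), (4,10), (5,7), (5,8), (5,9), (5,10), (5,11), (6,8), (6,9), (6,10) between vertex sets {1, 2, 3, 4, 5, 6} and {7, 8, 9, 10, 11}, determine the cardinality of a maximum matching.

Step 1: List the neighbors of each left vertex:
  1: 7, 8, 9, 11
  2: 7, 8, 11
  3: 9
  4: 7, 10
  5: 7, 8, 9, 10, 11
  6: 8, 9, 10

Step 2: Greedily match left vertices, then look for augmenting paths:
  Match 1 -- 7
  Match 2 -- 8
  Match 3 -- 9
  Match 4 -- 10
  Match 5 -- 11
  No augmenting path remains.

Step 3: Verify this is maximum:
  Matching size 5 = min(|L|, |R|) = min(6, 5), which is an upper bound, so this matching is maximum.

Maximum matching: {(1,7), (2,8), (3,9), (4,10), (5,11)}
Size: 5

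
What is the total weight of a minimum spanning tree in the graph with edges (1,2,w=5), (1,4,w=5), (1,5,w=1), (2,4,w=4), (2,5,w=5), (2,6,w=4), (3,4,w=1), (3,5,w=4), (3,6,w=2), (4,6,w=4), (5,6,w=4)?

Apply Kruskal's algorithm (sort edges by weight, add if no cycle):

Sorted edges by weight:
  (1,5) w=1
  (3,4) w=1
  (3,6) w=2
  (2,4) w=4
  (2,6) w=4
  (3,5) w=4
  (4,6) w=4
  (5,6) w=4
  (1,4) w=5
  (1,2) w=5
  (2,5) w=5

Add edge (1,5) w=1 -- no cycle. Running total: 1
Add edge (3,4) w=1 -- no cycle. Running total: 2
Add edge (3,6) w=2 -- no cycle. Running total: 4
Add edge (2,4) w=4 -- no cycle. Running total: 8
Skip edge (2,6) w=4 -- would create cycle
Add edge (3,5) w=4 -- no cycle. Running total: 12

MST edges: (1,5,w=1), (3,4,w=1), (3,6,w=2), (2,4,w=4), (3,5,w=4)
Total MST weight: 1 + 1 + 2 + 4 + 4 = 12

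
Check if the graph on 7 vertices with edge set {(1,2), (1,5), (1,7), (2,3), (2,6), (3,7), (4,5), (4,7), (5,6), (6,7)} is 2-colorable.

Step 1: Attempt 2-coloring using BFS:
  Start at vertex 1, assign color 0
  Color vertex 2 with color 1 (neighbor of 1)
  Color vertex 5 with color 1 (neighbor of 1)
  Color vertex 7 with color 1 (neighbor of 1)
  Color vertex 3 with color 0 (neighbor of 2)
  Color vertex 6 with color 0 (neighbor of 2)
  Color vertex 4 with color 0 (neighbor of 5)

Step 2: 2-coloring succeeded. No conflicts found.
  Set A (color 0): {1, 3, 4, 6}
  Set B (color 1): {2, 5, 7}

The graph is bipartite with partition {1, 3, 4, 6}, {2, 5, 7}.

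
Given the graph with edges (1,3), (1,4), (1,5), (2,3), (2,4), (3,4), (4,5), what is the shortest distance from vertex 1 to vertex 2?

Step 1: Build adjacency list:
  1: 3, 4, 5
  2: 3, 4
  3: 1, 2, 4
  4: 1, 2, 3, 5
  5: 1, 4

Step 2: BFS from vertex 1 to find shortest path to 2:
  vertex 3 reached at distance 1
  vertex 4 reached at distance 1
  vertex 5 reached at distance 1
  vertex 2 reached at distance 2

Step 3: Shortest path: 1 -> 3 -> 2
Path length: 2 edges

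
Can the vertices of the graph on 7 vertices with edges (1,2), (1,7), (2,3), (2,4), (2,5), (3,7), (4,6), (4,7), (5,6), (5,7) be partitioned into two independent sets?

Step 1: Attempt 2-coloring using BFS:
  Start at vertex 1, assign color 0
  Color vertex 2 with color 1 (neighbor of 1)
  Color vertex 7 with color 1 (neighbor of 1)
  Color vertex 3 with color 0 (neighbor of 2)
  Color vertex 4 with color 0 (neighbor of 2)
  Color vertex 5 with color 0 (neighbor of 2)
  Color vertex 6 with color 1 (neighbor of 4)

Step 2: 2-coloring succeeded. No conflicts found.
  Set A (color 0): {1, 3, 4, 5}
  Set B (color 1): {2, 6, 7}

The graph is bipartite with partition {1, 3, 4, 5}, {2, 6, 7}.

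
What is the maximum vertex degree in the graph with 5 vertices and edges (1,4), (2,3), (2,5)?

Step 1: Count edges incident to each vertex:
  deg(1) = 1 (neighbors: 4)
  deg(2) = 2 (neighbors: 3, 5)
  deg(3) = 1 (neighbors: 2)
  deg(4) = 1 (neighbors: 1)
  deg(5) = 1 (neighbors: 2)

Step 2: Find maximum:
  max(1, 2, 1, 1, 1) = 2 (vertex 2)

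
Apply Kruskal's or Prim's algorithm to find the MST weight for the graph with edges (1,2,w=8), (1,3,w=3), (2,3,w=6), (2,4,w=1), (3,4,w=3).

Apply Kruskal's algorithm (sort edges by weight, add if no cycle):

Sorted edges by weight:
  (2,4) w=1
  (1,3) w=3
  (3,4) w=3
  (2,3) w=6
  (1,2) w=8

Add edge (2,4) w=1 -- no cycle. Running total: 1
Add edge (1,3) w=3 -- no cycle. Running total: 4
Add edge (3,4) w=3 -- no cycle. Running total: 7

MST edges: (2,4,w=1), (1,3,w=3), (3,4,w=3)
Total MST weight: 1 + 3 + 3 = 7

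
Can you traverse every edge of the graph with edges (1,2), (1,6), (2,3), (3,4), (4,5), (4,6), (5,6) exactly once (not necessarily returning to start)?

Step 1: Find the degree of each vertex:
  deg(1) = 2
  deg(2) = 2
  deg(3) = 2
  deg(4) = 3
  deg(5) = 2
  deg(6) = 3

Step 2: Count vertices with odd degree:
  Odd-degree vertices: 4, 6 (2 total)

Step 3: Apply Euler's theorem:
  - Eulerian circuit exists iff graph is connected and all vertices have even degree
  - Eulerian path exists iff graph is connected and has 0 or 2 odd-degree vertices

Graph is connected with exactly 2 odd-degree vertices (4, 6).
Eulerian path exists (starting and ending at the odd-degree vertices), but no Eulerian circuit.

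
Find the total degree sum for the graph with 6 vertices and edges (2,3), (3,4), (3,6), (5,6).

Step 1: Count edges incident to each vertex:
  deg(1) = 0 (neighbors: none)
  deg(2) = 1 (neighbors: 3)
  deg(3) = 3 (neighbors: 2, 4, 6)
  deg(4) = 1 (neighbors: 3)
  deg(5) = 1 (neighbors: 6)
  deg(6) = 2 (neighbors: 3, 5)

Step 2: Sum all degrees:
  0 + 1 + 3 + 1 + 1 + 2 = 8

Verification: sum of degrees = 2 * |E| = 2 * 4 = 8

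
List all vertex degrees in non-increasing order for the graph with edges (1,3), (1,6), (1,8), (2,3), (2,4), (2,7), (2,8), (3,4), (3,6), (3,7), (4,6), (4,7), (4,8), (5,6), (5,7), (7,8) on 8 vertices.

Step 1: Count edges incident to each vertex:
  deg(1) = 3 (neighbors: 3, 6, 8)
  deg(2) = 4 (neighbors: 3, 4, 7, 8)
  deg(3) = 5 (neighbors: 1, 2, 4, 6, 7)
  deg(4) = 5 (neighbors: 2, 3, 6, 7, 8)
  deg(5) = 2 (neighbors: 6, 7)
  deg(6) = 4 (neighbors: 1, 3, 4, 5)
  deg(7) = 5 (neighbors: 2, 3, 4, 5, 8)
  deg(8) = 4 (neighbors: 1, 2, 4, 7)

Step 2: Sort degrees in non-increasing order:
  Degrees: [3, 4, 5, 5, 2, 4, 5, 4] -> sorted: [5, 5, 5, 4, 4, 4, 3, 2]

Degree sequence: [5, 5, 5, 4, 4, 4, 3, 2]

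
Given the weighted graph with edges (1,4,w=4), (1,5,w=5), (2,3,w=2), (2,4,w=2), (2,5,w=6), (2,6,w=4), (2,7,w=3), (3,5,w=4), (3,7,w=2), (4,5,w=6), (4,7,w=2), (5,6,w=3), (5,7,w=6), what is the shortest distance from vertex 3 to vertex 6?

Step 1: Build adjacency list with weights:
  1: 4(w=4), 5(w=5)
  2: 3(w=2), 4(w=2), 5(w=6), 6(w=4), 7(w=3)
  3: 2(w=2), 5(w=4), 7(w=2)
  4: 1(w=4), 2(w=2), 5(w=6), 7(w=2)
  5: 1(w=5), 2(w=6), 3(w=4), 4(w=6), 6(w=3), 7(w=6)
  6: 2(w=4), 5(w=3)
  7: 2(w=3), 3(w=2), 4(w=2), 5(w=6)

Step 2: Apply Dijkstra's algorithm from vertex 3:
  Visit vertex 3 (distance=0)
    Update dist[2] = 2
    Update dist[5] = 4
    Update dist[7] = 2
  Visit vertex 2 (distance=2)
    Update dist[4] = 4
    Update dist[6] = 6
  Visit vertex 7 (distance=2)
  Visit vertex 4 (distance=4)
    Update dist[1] = 8
  Visit vertex 5 (distance=4)
  Visit vertex 6 (distance=6)

Step 3: Shortest path: 3 -> 2 -> 6
Total weight: 2 + 4 = 6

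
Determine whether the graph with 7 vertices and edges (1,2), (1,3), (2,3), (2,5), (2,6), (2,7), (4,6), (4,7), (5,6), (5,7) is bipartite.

Step 1: Attempt 2-coloring using BFS:
  Start at vertex 1, assign color 0
  Color vertex 2 with color 1 (neighbor of 1)
  Color vertex 3 with color 1 (neighbor of 1)

Step 2: Conflict found! Vertices 2 and 3 are adjacent but have the same color.
This means the graph contains an odd cycle.

The graph is NOT bipartite.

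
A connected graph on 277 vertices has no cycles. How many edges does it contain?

A tree on n vertices always has exactly n - 1 edges.
For n = 277: edges = 277 - 1 = 276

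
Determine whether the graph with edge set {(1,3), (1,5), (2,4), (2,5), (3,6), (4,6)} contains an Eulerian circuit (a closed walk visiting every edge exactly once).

Step 1: Find the degree of each vertex:
  deg(1) = 2
  deg(2) = 2
  deg(3) = 2
  deg(4) = 2
  deg(5) = 2
  deg(6) = 2

Step 2: Count vertices with odd degree:
  All vertices have even degree (0 odd-degree vertices)

Step 3: Apply Euler's theorem:
  - Eulerian circuit exists iff graph is connected and all vertices have even degree
  - Eulerian path exists iff graph is connected and has 0 or 2 odd-degree vertices

Graph is connected with 0 odd-degree vertices.
Both Eulerian circuit and Eulerian path exist.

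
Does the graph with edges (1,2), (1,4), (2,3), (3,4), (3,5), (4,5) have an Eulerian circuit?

Step 1: Find the degree of each vertex:
  deg(1) = 2
  deg(2) = 2
  deg(3) = 3
  deg(4) = 3
  deg(5) = 2

Step 2: Count vertices with odd degree:
  Odd-degree vertices: 3, 4 (2 total)

Step 3: Apply Euler's theorem:
  - Eulerian circuit exists iff graph is connected and all vertices have even degree
  - Eulerian path exists iff graph is connected and has 0 or 2 odd-degree vertices

Graph is connected with exactly 2 odd-degree vertices (3, 4).
Eulerian path exists (starting and ending at the odd-degree vertices), but no Eulerian circuit.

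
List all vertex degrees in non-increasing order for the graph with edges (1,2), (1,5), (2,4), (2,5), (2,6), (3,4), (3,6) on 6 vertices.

Step 1: Count edges incident to each vertex:
  deg(1) = 2 (neighbors: 2, 5)
  deg(2) = 4 (neighbors: 1, 4, 5, 6)
  deg(3) = 2 (neighbors: 4, 6)
  deg(4) = 2 (neighbors: 2, 3)
  deg(5) = 2 (neighbors: 1, 2)
  deg(6) = 2 (neighbors: 2, 3)

Step 2: Sort degrees in non-increasing order:
  Degrees: [2, 4, 2, 2, 2, 2] -> sorted: [4, 2, 2, 2, 2, 2]

Degree sequence: [4, 2, 2, 2, 2, 2]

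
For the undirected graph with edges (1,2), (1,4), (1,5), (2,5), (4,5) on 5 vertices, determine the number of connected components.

Step 1: Build adjacency list from edges:
  1: 2, 4, 5
  2: 1, 5
  3: (none)
  4: 1, 5
  5: 1, 2, 4

Step 2: Run BFS/DFS from vertex 1:
  Visited: {1, 2, 4, 5}
  Reached 4 of 5 vertices

Step 3: Only 4 of 5 vertices reached. Graph is disconnected.
Connected components: {1, 2, 4, 5}, {3}
Number of connected components: 2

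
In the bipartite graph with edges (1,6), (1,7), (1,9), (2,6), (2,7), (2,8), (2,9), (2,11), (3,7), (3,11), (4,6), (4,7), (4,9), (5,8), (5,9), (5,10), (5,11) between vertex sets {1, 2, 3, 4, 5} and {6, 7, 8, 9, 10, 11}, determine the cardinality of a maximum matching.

Step 1: List the neighbors of each left vertex:
  1: 6, 7, 9
  2: 6, 7, 8, 9, 11
  3: 7, 11
  4: 6, 7, 9
  5: 8, 9, 10, 11

Step 2: Greedily match left vertices, then look for augmenting paths:
  Match 1 -- 6
  Match 2 -- 7
  Match 3 -- 11
  Match 4 -- 9
  Match 5 -- 8
  No augmenting path remains.

Step 3: Verify this is maximum:
  Matching size 5 = min(|L|, |R|) = min(5, 6), which is an upper bound, so this matching is maximum.

Maximum matching: {(1,6), (2,7), (3,11), (4,9), (5,8)}
Size: 5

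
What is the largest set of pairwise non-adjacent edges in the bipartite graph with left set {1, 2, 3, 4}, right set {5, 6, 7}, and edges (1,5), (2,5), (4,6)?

Step 1: List the neighbors of each left vertex:
  1: 5
  2: 5
  3: (none)
  4: 6

Step 2: Greedily match left vertices, then look for augmenting paths:
  Match 1 -- 5
  Match 4 -- 6
  No augmenting path remains.

Step 3: Verify this is maximum:
  Matching has size 2. The vertex set {4, 5} covers every edge and has size 2; any matching has at most one edge per cover vertex, so 2 is maximum (König's theorem).

Maximum matching: {(1,5), (4,6)}
Size: 2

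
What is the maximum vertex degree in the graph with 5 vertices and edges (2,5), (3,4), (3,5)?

Step 1: Count edges incident to each vertex:
  deg(1) = 0 (neighbors: none)
  deg(2) = 1 (neighbors: 5)
  deg(3) = 2 (neighbors: 4, 5)
  deg(4) = 1 (neighbors: 3)
  deg(5) = 2 (neighbors: 2, 3)

Step 2: Find maximum:
  max(0, 1, 2, 1, 2) = 2 (vertex 3)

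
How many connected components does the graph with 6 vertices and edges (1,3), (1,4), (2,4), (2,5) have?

Step 1: Build adjacency list from edges:
  1: 3, 4
  2: 4, 5
  3: 1
  4: 1, 2
  5: 2
  6: (none)

Step 2: Run BFS/DFS from vertex 1:
  Visited: {1, 3, 4, 2, 5}
  Reached 5 of 6 vertices

Step 3: Only 5 of 6 vertices reached. Graph is disconnected.
Connected components: {1, 2, 3, 4, 5}, {6}
Number of connected components: 2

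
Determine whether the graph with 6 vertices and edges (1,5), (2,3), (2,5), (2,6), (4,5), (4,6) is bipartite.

Step 1: Attempt 2-coloring using BFS:
  Start at vertex 1, assign color 0
  Color vertex 5 with color 1 (neighbor of 1)
  Color vertex 2 with color 0 (neighbor of 5)
  Color vertex 4 with color 0 (neighbor of 5)
  Color vertex 3 with color 1 (neighbor of 2)
  Color vertex 6 with color 1 (neighbor of 2)

Step 2: 2-coloring succeeded. No conflicts found.
  Set A (color 0): {1, 2, 4}
  Set B (color 1): {3, 5, 6}

The graph is bipartite with partition {1, 2, 4}, {3, 5, 6}.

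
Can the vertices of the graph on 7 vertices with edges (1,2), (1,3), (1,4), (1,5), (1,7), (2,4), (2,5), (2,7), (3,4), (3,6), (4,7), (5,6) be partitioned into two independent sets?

Step 1: Attempt 2-coloring using BFS:
  Start at vertex 1, assign color 0
  Color vertex 2 with color 1 (neighbor of 1)
  Color vertex 3 with color 1 (neighbor of 1)
  Color vertex 4 with color 1 (neighbor of 1)
  Color vertex 5 with color 1 (neighbor of 1)
  Color vertex 7 with color 1 (neighbor of 1)

Step 2: Conflict found! Vertices 2 and 4 are adjacent but have the same color.
This means the graph contains an odd cycle.

The graph is NOT bipartite.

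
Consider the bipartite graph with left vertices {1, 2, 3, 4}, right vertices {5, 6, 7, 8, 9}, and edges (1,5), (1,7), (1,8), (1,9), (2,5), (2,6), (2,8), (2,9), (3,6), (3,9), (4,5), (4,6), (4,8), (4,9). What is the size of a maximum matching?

Step 1: List the neighbors of each left vertex:
  1: 5, 7, 8, 9
  2: 5, 6, 8, 9
  3: 6, 9
  4: 5, 6, 8, 9

Step 2: Greedily match left vertices, then look for augmenting paths:
  Match 1 -- 5
  Match 2 -- 6
  Match 3 -- 9
  Match 4 -- 8
  No augmenting path remains.

Step 3: Verify this is maximum:
  Matching size 4 = min(|L|, |R|) = min(4, 5), which is an upper bound, so this matching is maximum.

Maximum matching: {(1,5), (2,6), (3,9), (4,8)}
Size: 4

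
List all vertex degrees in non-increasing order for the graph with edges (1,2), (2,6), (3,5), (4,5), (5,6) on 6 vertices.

Step 1: Count edges incident to each vertex:
  deg(1) = 1 (neighbors: 2)
  deg(2) = 2 (neighbors: 1, 6)
  deg(3) = 1 (neighbors: 5)
  deg(4) = 1 (neighbors: 5)
  deg(5) = 3 (neighbors: 3, 4, 6)
  deg(6) = 2 (neighbors: 2, 5)

Step 2: Sort degrees in non-increasing order:
  Degrees: [1, 2, 1, 1, 3, 2] -> sorted: [3, 2, 2, 1, 1, 1]

Degree sequence: [3, 2, 2, 1, 1, 1]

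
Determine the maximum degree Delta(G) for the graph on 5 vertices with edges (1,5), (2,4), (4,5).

Step 1: Count edges incident to each vertex:
  deg(1) = 1 (neighbors: 5)
  deg(2) = 1 (neighbors: 4)
  deg(3) = 0 (neighbors: none)
  deg(4) = 2 (neighbors: 2, 5)
  deg(5) = 2 (neighbors: 1, 4)

Step 2: Find maximum:
  max(1, 1, 0, 2, 2) = 2 (vertex 4)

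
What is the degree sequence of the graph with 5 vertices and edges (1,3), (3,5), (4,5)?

Step 1: Count edges incident to each vertex:
  deg(1) = 1 (neighbors: 3)
  deg(2) = 0 (neighbors: none)
  deg(3) = 2 (neighbors: 1, 5)
  deg(4) = 1 (neighbors: 5)
  deg(5) = 2 (neighbors: 3, 4)

Step 2: Sort degrees in non-increasing order:
  Degrees: [1, 0, 2, 1, 2] -> sorted: [2, 2, 1, 1, 0]

Degree sequence: [2, 2, 1, 1, 0]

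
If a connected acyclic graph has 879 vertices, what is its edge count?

A tree on n vertices always has exactly n - 1 edges.
For n = 879: edges = 879 - 1 = 878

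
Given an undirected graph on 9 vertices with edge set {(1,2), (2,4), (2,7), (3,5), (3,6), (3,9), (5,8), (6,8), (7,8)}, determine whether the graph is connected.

Step 1: Build adjacency list from edges:
  1: 2
  2: 1, 4, 7
  3: 5, 6, 9
  4: 2
  5: 3, 8
  6: 3, 8
  7: 2, 8
  8: 5, 6, 7
  9: 3

Step 2: Run BFS/DFS from vertex 1:
  Visited: {1, 2, 4, 7, 8, 5, 6, 3, 9}
  Reached 9 of 9 vertices

Step 3: All 9 vertices reached from vertex 1, so the graph is connected.
Answer: Yes, the graph is connected.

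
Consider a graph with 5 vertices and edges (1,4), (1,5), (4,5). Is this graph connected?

Step 1: Build adjacency list from edges:
  1: 4, 5
  2: (none)
  3: (none)
  4: 1, 5
  5: 1, 4

Step 2: Run BFS/DFS from vertex 1:
  Visited: {1, 4, 5}
  Reached 3 of 5 vertices

Step 3: Only 3 of 5 vertices reached. Graph is disconnected.
Connected components: {1, 4, 5}, {2}, {3}
Answer: No, the graph is not connected (3 components).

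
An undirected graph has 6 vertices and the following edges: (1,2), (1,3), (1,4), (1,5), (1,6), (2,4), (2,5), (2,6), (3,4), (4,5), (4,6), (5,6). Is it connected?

Step 1: Build adjacency list from edges:
  1: 2, 3, 4, 5, 6
  2: 1, 4, 5, 6
  3: 1, 4
  4: 1, 2, 3, 5, 6
  5: 1, 2, 4, 6
  6: 1, 2, 4, 5

Step 2: Run BFS/DFS from vertex 1:
  Visited: {1, 2, 3, 4, 5, 6}
  Reached 6 of 6 vertices

Step 3: All 6 vertices reached from vertex 1, so the graph is connected.
Answer: Yes, the graph is connected.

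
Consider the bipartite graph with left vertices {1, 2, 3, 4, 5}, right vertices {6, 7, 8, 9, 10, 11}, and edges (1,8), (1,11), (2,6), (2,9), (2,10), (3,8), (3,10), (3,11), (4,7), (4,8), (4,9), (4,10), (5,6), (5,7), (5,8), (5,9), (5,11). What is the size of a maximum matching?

Step 1: List the neighbors of each left vertex:
  1: 8, 11
  2: 6, 9, 10
  3: 8, 10, 11
  4: 7, 8, 9, 10
  5: 6, 7, 8, 9, 11

Step 2: Greedily match left vertices, then look for augmenting paths:
  Match 1 -- 8
  Match 2 -- 6
  Match 3 -- 10
  Match 4 -- 7
  Match 5 -- 9
  No augmenting path remains.

Step 3: Verify this is maximum:
  Matching size 5 = min(|L|, |R|) = min(5, 6), which is an upper bound, so this matching is maximum.

Maximum matching: {(1,8), (2,6), (3,10), (4,7), (5,9)}
Size: 5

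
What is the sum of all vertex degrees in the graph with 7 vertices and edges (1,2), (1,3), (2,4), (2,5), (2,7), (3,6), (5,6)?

Step 1: Count edges incident to each vertex:
  deg(1) = 2 (neighbors: 2, 3)
  deg(2) = 4 (neighbors: 1, 4, 5, 7)
  deg(3) = 2 (neighbors: 1, 6)
  deg(4) = 1 (neighbors: 2)
  deg(5) = 2 (neighbors: 2, 6)
  deg(6) = 2 (neighbors: 3, 5)
  deg(7) = 1 (neighbors: 2)

Step 2: Sum all degrees:
  2 + 4 + 2 + 1 + 2 + 2 + 1 = 14

Verification: sum of degrees = 2 * |E| = 2 * 7 = 14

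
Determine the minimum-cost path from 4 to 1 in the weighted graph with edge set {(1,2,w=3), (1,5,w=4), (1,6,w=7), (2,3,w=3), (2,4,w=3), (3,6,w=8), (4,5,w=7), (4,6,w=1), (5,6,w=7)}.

Step 1: Build adjacency list with weights:
  1: 2(w=3), 5(w=4), 6(w=7)
  2: 1(w=3), 3(w=3), 4(w=3)
  3: 2(w=3), 6(w=8)
  4: 2(w=3), 5(w=7), 6(w=1)
  5: 1(w=4), 4(w=7), 6(w=7)
  6: 1(w=7), 3(w=8), 4(w=1), 5(w=7)

Step 2: Apply Dijkstra's algorithm from vertex 4:
  Visit vertex 4 (distance=0)
    Update dist[2] = 3
    Update dist[5] = 7
    Update dist[6] = 1
  Visit vertex 6 (distance=1)
    Update dist[1] = 8
    Update dist[3] = 9
  Visit vertex 2 (distance=3)
    Update dist[1] = 6
    Update dist[3] = 6
  Visit vertex 1 (distance=6)

Step 3: Shortest path: 4 -> 2 -> 1
Total weight: 3 + 3 = 6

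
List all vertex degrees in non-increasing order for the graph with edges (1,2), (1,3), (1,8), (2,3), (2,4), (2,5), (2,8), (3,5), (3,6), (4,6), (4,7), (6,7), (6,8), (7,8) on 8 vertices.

Step 1: Count edges incident to each vertex:
  deg(1) = 3 (neighbors: 2, 3, 8)
  deg(2) = 5 (neighbors: 1, 3, 4, 5, 8)
  deg(3) = 4 (neighbors: 1, 2, 5, 6)
  deg(4) = 3 (neighbors: 2, 6, 7)
  deg(5) = 2 (neighbors: 2, 3)
  deg(6) = 4 (neighbors: 3, 4, 7, 8)
  deg(7) = 3 (neighbors: 4, 6, 8)
  deg(8) = 4 (neighbors: 1, 2, 6, 7)

Step 2: Sort degrees in non-increasing order:
  Degrees: [3, 5, 4, 3, 2, 4, 3, 4] -> sorted: [5, 4, 4, 4, 3, 3, 3, 2]

Degree sequence: [5, 4, 4, 4, 3, 3, 3, 2]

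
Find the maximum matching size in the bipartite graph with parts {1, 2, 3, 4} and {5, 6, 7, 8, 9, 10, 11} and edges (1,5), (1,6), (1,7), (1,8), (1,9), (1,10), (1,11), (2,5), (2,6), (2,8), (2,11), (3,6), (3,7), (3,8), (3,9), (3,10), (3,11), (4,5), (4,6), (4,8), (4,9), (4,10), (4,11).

Step 1: List the neighbors of each left vertex:
  1: 5, 6, 7, 8, 9, 10, 11
  2: 5, 6, 8, 11
  3: 6, 7, 8, 9, 10, 11
  4: 5, 6, 8, 9, 10, 11

Step 2: Greedily match left vertices, then look for augmenting paths:
  Match 1 -- 5
  Match 2 -- 6
  Match 3 -- 7
  Match 4 -- 8
  No augmenting path remains.

Step 3: Verify this is maximum:
  Matching size 4 = min(|L|, |R|) = min(4, 7), which is an upper bound, so this matching is maximum.

Maximum matching: {(1,5), (2,6), (3,7), (4,8)}
Size: 4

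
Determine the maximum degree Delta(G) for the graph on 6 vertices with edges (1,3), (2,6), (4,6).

Step 1: Count edges incident to each vertex:
  deg(1) = 1 (neighbors: 3)
  deg(2) = 1 (neighbors: 6)
  deg(3) = 1 (neighbors: 1)
  deg(4) = 1 (neighbors: 6)
  deg(5) = 0 (neighbors: none)
  deg(6) = 2 (neighbors: 2, 4)

Step 2: Find maximum:
  max(1, 1, 1, 1, 0, 2) = 2 (vertex 6)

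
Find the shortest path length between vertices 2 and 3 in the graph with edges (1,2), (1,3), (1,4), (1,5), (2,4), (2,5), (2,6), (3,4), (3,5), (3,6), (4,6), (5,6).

Step 1: Build adjacency list:
  1: 2, 3, 4, 5
  2: 1, 4, 5, 6
  3: 1, 4, 5, 6
  4: 1, 2, 3, 6
  5: 1, 2, 3, 6
  6: 2, 3, 4, 5

Step 2: BFS from vertex 2 to find shortest path to 3:
  vertex 1 reached at distance 1
  vertex 4 reached at distance 1
  vertex 5 reached at distance 1
  vertex 6 reached at distance 1
  vertex 3 reached at distance 2

Step 3: Shortest path: 2 -> 6 -> 3
Path length: 2 edges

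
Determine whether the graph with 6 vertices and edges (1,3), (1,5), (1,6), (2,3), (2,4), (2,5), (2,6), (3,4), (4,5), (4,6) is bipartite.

Step 1: Attempt 2-coloring using BFS:
  Start at vertex 1, assign color 0
  Color vertex 3 with color 1 (neighbor of 1)
  Color vertex 5 with color 1 (neighbor of 1)
  Color vertex 6 with color 1 (neighbor of 1)
  Color vertex 2 with color 0 (neighbor of 3)
  Color vertex 4 with color 0 (neighbor of 3)

Step 2: Conflict found! Vertices 2 and 4 are adjacent but have the same color.
This means the graph contains an odd cycle.

The graph is NOT bipartite.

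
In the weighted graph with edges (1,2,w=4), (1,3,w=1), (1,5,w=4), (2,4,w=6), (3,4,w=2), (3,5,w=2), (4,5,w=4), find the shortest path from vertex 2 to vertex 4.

Step 1: Build adjacency list with weights:
  1: 2(w=4), 3(w=1), 5(w=4)
  2: 1(w=4), 4(w=6)
  3: 1(w=1), 4(w=2), 5(w=2)
  4: 2(w=6), 3(w=2), 5(w=4)
  5: 1(w=4), 3(w=2), 4(w=4)

Step 2: Apply Dijkstra's algorithm from vertex 2:
  Visit vertex 2 (distance=0)
    Update dist[1] = 4
    Update dist[4] = 6
  Visit vertex 1 (distance=4)
    Update dist[3] = 5
    Update dist[5] = 8
  Visit vertex 3 (distance=5)
    Update dist[5] = 7
  Visit vertex 4 (distance=6)

Step 3: Shortest path: 2 -> 4
Total weight: 6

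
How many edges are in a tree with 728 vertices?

A tree on n vertices always has exactly n - 1 edges.
For n = 728: edges = 728 - 1 = 727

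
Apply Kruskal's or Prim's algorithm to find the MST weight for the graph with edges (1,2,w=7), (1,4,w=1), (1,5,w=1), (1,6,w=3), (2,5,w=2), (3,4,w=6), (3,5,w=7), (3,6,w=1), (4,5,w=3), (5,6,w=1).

Apply Kruskal's algorithm (sort edges by weight, add if no cycle):

Sorted edges by weight:
  (1,4) w=1
  (1,5) w=1
  (3,6) w=1
  (5,6) w=1
  (2,5) w=2
  (1,6) w=3
  (4,5) w=3
  (3,4) w=6
  (1,2) w=7
  (3,5) w=7

Add edge (1,4) w=1 -- no cycle. Running total: 1
Add edge (1,5) w=1 -- no cycle. Running total: 2
Add edge (3,6) w=1 -- no cycle. Running total: 3
Add edge (5,6) w=1 -- no cycle. Running total: 4
Add edge (2,5) w=2 -- no cycle. Running total: 6

MST edges: (1,4,w=1), (1,5,w=1), (3,6,w=1), (5,6,w=1), (2,5,w=2)
Total MST weight: 1 + 1 + 1 + 1 + 2 = 6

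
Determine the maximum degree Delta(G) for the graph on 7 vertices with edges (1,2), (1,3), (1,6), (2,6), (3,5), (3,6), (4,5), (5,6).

Step 1: Count edges incident to each vertex:
  deg(1) = 3 (neighbors: 2, 3, 6)
  deg(2) = 2 (neighbors: 1, 6)
  deg(3) = 3 (neighbors: 1, 5, 6)
  deg(4) = 1 (neighbors: 5)
  deg(5) = 3 (neighbors: 3, 4, 6)
  deg(6) = 4 (neighbors: 1, 2, 3, 5)
  deg(7) = 0 (neighbors: none)

Step 2: Find maximum:
  max(3, 2, 3, 1, 3, 4, 0) = 4 (vertex 6)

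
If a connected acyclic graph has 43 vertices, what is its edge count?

A tree on n vertices always has exactly n - 1 edges.
For n = 43: edges = 43 - 1 = 42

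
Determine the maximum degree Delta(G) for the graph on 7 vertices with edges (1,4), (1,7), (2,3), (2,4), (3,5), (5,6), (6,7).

Step 1: Count edges incident to each vertex:
  deg(1) = 2 (neighbors: 4, 7)
  deg(2) = 2 (neighbors: 3, 4)
  deg(3) = 2 (neighbors: 2, 5)
  deg(4) = 2 (neighbors: 1, 2)
  deg(5) = 2 (neighbors: 3, 6)
  deg(6) = 2 (neighbors: 5, 7)
  deg(7) = 2 (neighbors: 1, 6)

Step 2: Find maximum:
  max(2, 2, 2, 2, 2, 2, 2) = 2 (vertex 1)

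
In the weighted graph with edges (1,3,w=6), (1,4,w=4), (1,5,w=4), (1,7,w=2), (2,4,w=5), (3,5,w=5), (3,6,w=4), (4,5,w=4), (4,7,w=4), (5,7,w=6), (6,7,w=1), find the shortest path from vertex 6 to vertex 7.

Step 1: Build adjacency list with weights:
  1: 3(w=6), 4(w=4), 5(w=4), 7(w=2)
  2: 4(w=5)
  3: 1(w=6), 5(w=5), 6(w=4)
  4: 1(w=4), 2(w=5), 5(w=4), 7(w=4)
  5: 1(w=4), 3(w=5), 4(w=4), 7(w=6)
  6: 3(w=4), 7(w=1)
  7: 1(w=2), 4(w=4), 5(w=6), 6(w=1)

Step 2: Apply Dijkstra's algorithm from vertex 6:
  Visit vertex 6 (distance=0)
    Update dist[3] = 4
    Update dist[7] = 1
  Visit vertex 7 (distance=1)
    Update dist[1] = 3
    Update dist[4] = 5
    Update dist[5] = 7

Step 3: Shortest path: 6 -> 7
Total weight: 1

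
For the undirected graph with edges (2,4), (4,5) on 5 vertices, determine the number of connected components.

Step 1: Build adjacency list from edges:
  1: (none)
  2: 4
  3: (none)
  4: 2, 5
  5: 4

Step 2: Run BFS/DFS from vertex 1:
  Visited: {1}
  Reached 1 of 5 vertices

Step 3: Only 1 of 5 vertices reached. Graph is disconnected.
Connected components: {1}, {2, 4, 5}, {3}
Number of connected components: 3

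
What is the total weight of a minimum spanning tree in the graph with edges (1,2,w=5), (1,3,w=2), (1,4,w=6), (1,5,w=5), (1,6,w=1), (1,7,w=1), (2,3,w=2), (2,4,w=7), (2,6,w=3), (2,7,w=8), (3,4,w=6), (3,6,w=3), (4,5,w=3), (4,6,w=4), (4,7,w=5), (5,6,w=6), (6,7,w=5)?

Apply Kruskal's algorithm (sort edges by weight, add if no cycle):

Sorted edges by weight:
  (1,6) w=1
  (1,7) w=1
  (1,3) w=2
  (2,3) w=2
  (2,6) w=3
  (3,6) w=3
  (4,5) w=3
  (4,6) w=4
  (1,2) w=5
  (1,5) w=5
  (4,7) w=5
  (6,7) w=5
  (1,4) w=6
  (3,4) w=6
  (5,6) w=6
  (2,4) w=7
  (2,7) w=8

Add edge (1,6) w=1 -- no cycle. Running total: 1
Add edge (1,7) w=1 -- no cycle. Running total: 2
Add edge (1,3) w=2 -- no cycle. Running total: 4
Add edge (2,3) w=2 -- no cycle. Running total: 6
Skip edge (2,6) w=3 -- would create cycle
Skip edge (3,6) w=3 -- would create cycle
Add edge (4,5) w=3 -- no cycle. Running total: 9
Add edge (4,6) w=4 -- no cycle. Running total: 13

MST edges: (1,6,w=1), (1,7,w=1), (1,3,w=2), (2,3,w=2), (4,5,w=3), (4,6,w=4)
Total MST weight: 1 + 1 + 2 + 2 + 3 + 4 = 13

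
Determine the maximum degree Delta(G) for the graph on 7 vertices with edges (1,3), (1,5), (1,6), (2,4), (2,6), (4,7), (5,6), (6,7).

Step 1: Count edges incident to each vertex:
  deg(1) = 3 (neighbors: 3, 5, 6)
  deg(2) = 2 (neighbors: 4, 6)
  deg(3) = 1 (neighbors: 1)
  deg(4) = 2 (neighbors: 2, 7)
  deg(5) = 2 (neighbors: 1, 6)
  deg(6) = 4 (neighbors: 1, 2, 5, 7)
  deg(7) = 2 (neighbors: 4, 6)

Step 2: Find maximum:
  max(3, 2, 1, 2, 2, 4, 2) = 4 (vertex 6)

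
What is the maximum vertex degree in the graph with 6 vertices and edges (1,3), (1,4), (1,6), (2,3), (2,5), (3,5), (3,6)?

Step 1: Count edges incident to each vertex:
  deg(1) = 3 (neighbors: 3, 4, 6)
  deg(2) = 2 (neighbors: 3, 5)
  deg(3) = 4 (neighbors: 1, 2, 5, 6)
  deg(4) = 1 (neighbors: 1)
  deg(5) = 2 (neighbors: 2, 3)
  deg(6) = 2 (neighbors: 1, 3)

Step 2: Find maximum:
  max(3, 2, 4, 1, 2, 2) = 4 (vertex 3)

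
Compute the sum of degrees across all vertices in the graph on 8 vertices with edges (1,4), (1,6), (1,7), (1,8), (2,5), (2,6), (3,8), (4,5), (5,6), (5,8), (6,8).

Step 1: Count edges incident to each vertex:
  deg(1) = 4 (neighbors: 4, 6, 7, 8)
  deg(2) = 2 (neighbors: 5, 6)
  deg(3) = 1 (neighbors: 8)
  deg(4) = 2 (neighbors: 1, 5)
  deg(5) = 4 (neighbors: 2, 4, 6, 8)
  deg(6) = 4 (neighbors: 1, 2, 5, 8)
  deg(7) = 1 (neighbors: 1)
  deg(8) = 4 (neighbors: 1, 3, 5, 6)

Step 2: Sum all degrees:
  4 + 2 + 1 + 2 + 4 + 4 + 1 + 4 = 22

Verification: sum of degrees = 2 * |E| = 2 * 11 = 22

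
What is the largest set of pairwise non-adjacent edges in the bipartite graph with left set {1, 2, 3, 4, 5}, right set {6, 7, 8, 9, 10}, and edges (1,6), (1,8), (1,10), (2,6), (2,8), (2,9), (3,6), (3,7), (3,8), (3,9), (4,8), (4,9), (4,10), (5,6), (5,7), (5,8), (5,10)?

Step 1: List the neighbors of each left vertex:
  1: 6, 8, 10
  2: 6, 8, 9
  3: 6, 7, 8, 9
  4: 8, 9, 10
  5: 6, 7, 8, 10

Step 2: Greedily match left vertices, then look for augmenting paths:
  Match 1 -- 6
  Match 2 -- 8
  Match 3 -- 7
  Match 4 -- 9
  Match 5 -- 10
  No augmenting path remains.

Step 3: Verify this is maximum:
  Matching size 5 = min(|L|, |R|) = min(5, 5), which is an upper bound, so this matching is maximum.

Maximum matching: {(1,6), (2,8), (3,7), (4,9), (5,10)}
Size: 5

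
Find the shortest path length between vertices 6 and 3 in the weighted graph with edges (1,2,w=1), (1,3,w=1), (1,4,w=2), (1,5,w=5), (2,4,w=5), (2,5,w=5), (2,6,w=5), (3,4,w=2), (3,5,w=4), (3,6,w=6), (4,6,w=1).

Step 1: Build adjacency list with weights:
  1: 2(w=1), 3(w=1), 4(w=2), 5(w=5)
  2: 1(w=1), 4(w=5), 5(w=5), 6(w=5)
  3: 1(w=1), 4(w=2), 5(w=4), 6(w=6)
  4: 1(w=2), 2(w=5), 3(w=2), 6(w=1)
  5: 1(w=5), 2(w=5), 3(w=4)
  6: 2(w=5), 3(w=6), 4(w=1)

Step 2: Apply Dijkstra's algorithm from vertex 6:
  Visit vertex 6 (distance=0)
    Update dist[2] = 5
    Update dist[3] = 6
    Update dist[4] = 1
  Visit vertex 4 (distance=1)
    Update dist[1] = 3
    Update dist[3] = 3
  Visit vertex 1 (distance=3)
    Update dist[2] = 4
    Update dist[5] = 8
  Visit vertex 3 (distance=3)
    Update dist[5] = 7

Step 3: Shortest path: 6 -> 4 -> 3
Total weight: 1 + 2 = 3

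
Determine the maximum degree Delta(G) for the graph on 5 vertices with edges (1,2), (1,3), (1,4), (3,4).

Step 1: Count edges incident to each vertex:
  deg(1) = 3 (neighbors: 2, 3, 4)
  deg(2) = 1 (neighbors: 1)
  deg(3) = 2 (neighbors: 1, 4)
  deg(4) = 2 (neighbors: 1, 3)
  deg(5) = 0 (neighbors: none)

Step 2: Find maximum:
  max(3, 1, 2, 2, 0) = 3 (vertex 1)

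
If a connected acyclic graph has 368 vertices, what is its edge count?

A tree on n vertices always has exactly n - 1 edges.
For n = 368: edges = 368 - 1 = 367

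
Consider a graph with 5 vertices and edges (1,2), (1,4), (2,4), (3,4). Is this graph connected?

Step 1: Build adjacency list from edges:
  1: 2, 4
  2: 1, 4
  3: 4
  4: 1, 2, 3
  5: (none)

Step 2: Run BFS/DFS from vertex 1:
  Visited: {1, 2, 4, 3}
  Reached 4 of 5 vertices

Step 3: Only 4 of 5 vertices reached. Graph is disconnected.
Connected components: {1, 2, 3, 4}, {5}
Answer: No, the graph is not connected (2 components).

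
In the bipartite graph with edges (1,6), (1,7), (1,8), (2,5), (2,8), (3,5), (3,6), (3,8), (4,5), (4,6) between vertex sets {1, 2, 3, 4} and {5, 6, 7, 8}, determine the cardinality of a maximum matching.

Step 1: List the neighbors of each left vertex:
  1: 6, 7, 8
  2: 5, 8
  3: 5, 6, 8
  4: 5, 6

Step 2: Greedily match left vertices, then look for augmenting paths:
  Match 1 -- 7
  Match 2 -- 5
  Match 3 -- 8
  Match 4 -- 6
  No augmenting path remains.

Step 3: Verify this is maximum:
  Matching size 4 = min(|L|, |R|) = min(4, 4), which is an upper bound, so this matching is maximum.

Maximum matching: {(1,7), (2,5), (3,8), (4,6)}
Size: 4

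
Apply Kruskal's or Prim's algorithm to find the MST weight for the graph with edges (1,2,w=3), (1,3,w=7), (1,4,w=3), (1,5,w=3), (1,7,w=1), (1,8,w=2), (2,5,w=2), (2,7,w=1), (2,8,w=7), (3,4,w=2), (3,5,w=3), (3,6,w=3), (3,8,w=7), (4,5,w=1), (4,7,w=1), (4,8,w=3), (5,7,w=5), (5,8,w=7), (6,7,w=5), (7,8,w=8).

Apply Kruskal's algorithm (sort edges by weight, add if no cycle):

Sorted edges by weight:
  (1,7) w=1
  (2,7) w=1
  (4,5) w=1
  (4,7) w=1
  (1,8) w=2
  (2,5) w=2
  (3,4) w=2
  (1,2) w=3
  (1,4) w=3
  (1,5) w=3
  (3,5) w=3
  (3,6) w=3
  (4,8) w=3
  (5,7) w=5
  (6,7) w=5
  (1,3) w=7
  (2,8) w=7
  (3,8) w=7
  (5,8) w=7
  (7,8) w=8

Add edge (1,7) w=1 -- no cycle. Running total: 1
Add edge (2,7) w=1 -- no cycle. Running total: 2
Add edge (4,5) w=1 -- no cycle. Running total: 3
Add edge (4,7) w=1 -- no cycle. Running total: 4
Add edge (1,8) w=2 -- no cycle. Running total: 6
Skip edge (2,5) w=2 -- would create cycle
Add edge (3,4) w=2 -- no cycle. Running total: 8
Skip edge (1,2) w=3 -- would create cycle
Skip edge (1,4) w=3 -- would create cycle
Skip edge (1,5) w=3 -- would create cycle
Skip edge (3,5) w=3 -- would create cycle
Add edge (3,6) w=3 -- no cycle. Running total: 11

MST edges: (1,7,w=1), (2,7,w=1), (4,5,w=1), (4,7,w=1), (1,8,w=2), (3,4,w=2), (3,6,w=3)
Total MST weight: 1 + 1 + 1 + 1 + 2 + 2 + 3 = 11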